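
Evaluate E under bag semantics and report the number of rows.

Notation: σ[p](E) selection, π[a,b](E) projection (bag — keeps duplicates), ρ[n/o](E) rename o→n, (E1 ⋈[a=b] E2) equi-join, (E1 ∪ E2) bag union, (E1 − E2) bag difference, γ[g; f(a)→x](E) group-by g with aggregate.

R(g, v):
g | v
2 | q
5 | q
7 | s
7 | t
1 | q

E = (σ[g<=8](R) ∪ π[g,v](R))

Subexpression sizes:
  R → 5
  σ[g<=8](R) → 5
  R → 5
  π[g,v](R) → 5
  (σ[g<=8](R) ∪ π[g,v](R)) → 10

|E| = 10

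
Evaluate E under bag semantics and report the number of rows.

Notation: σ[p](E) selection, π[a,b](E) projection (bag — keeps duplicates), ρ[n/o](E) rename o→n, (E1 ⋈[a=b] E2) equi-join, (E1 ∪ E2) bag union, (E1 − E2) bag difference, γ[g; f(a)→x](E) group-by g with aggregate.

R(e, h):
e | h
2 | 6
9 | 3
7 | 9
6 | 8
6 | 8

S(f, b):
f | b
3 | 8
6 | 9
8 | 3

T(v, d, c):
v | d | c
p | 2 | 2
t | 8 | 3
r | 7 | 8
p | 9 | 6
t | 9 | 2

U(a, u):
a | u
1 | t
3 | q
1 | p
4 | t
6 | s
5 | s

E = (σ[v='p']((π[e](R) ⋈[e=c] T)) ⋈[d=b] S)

Subexpression sizes:
  R → 5
  π[e](R) → 5
  T → 5
  (π[e](R) ⋈[e=c] T) → 4
  σ[v='p']((π[e](R) ⋈[e=c] T)) → 3
  S → 3
  (σ[v='p']((π[e](R) ⋈[e=c] T)) ⋈[d=b] S) → 2

|E| = 2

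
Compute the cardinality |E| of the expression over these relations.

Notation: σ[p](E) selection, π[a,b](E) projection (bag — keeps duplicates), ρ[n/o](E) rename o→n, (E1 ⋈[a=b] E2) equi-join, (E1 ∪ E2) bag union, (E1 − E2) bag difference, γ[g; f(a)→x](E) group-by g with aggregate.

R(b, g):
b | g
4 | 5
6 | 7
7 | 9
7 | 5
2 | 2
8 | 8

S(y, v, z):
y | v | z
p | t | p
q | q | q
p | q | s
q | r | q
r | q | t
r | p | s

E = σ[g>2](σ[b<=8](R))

Per-node cardinality:
  R → 6
  σ[b<=8](R) → 6
  σ[g>2](σ[b<=8](R)) → 5

|E| = 5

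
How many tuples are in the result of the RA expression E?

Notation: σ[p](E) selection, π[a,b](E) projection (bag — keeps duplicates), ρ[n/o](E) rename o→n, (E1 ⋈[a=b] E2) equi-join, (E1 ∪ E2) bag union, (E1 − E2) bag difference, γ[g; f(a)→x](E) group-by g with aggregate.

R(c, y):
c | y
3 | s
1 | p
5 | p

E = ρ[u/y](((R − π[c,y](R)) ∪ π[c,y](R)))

Stepwise |·|:
  R → 3
  R → 3
  π[c,y](R) → 3
  (R − π[c,y](R)) → 0
  R → 3
  π[c,y](R) → 3
  ((R − π[c,y](R)) ∪ π[c,y](R)) → 3
  ρ[u/y](((R − π[c,y](R)) ∪ π[c,y](R))) → 3

|E| = 3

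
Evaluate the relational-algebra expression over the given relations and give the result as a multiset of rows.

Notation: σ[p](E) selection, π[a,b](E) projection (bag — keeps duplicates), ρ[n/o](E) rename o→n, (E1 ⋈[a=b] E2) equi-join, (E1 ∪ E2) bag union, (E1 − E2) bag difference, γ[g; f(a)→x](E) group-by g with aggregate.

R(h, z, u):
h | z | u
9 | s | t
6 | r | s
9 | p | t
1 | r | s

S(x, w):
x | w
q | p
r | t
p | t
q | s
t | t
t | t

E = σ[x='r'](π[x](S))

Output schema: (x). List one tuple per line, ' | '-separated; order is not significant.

Stepwise |·|:
  S → 6
  π[x](S) → 6
  σ[x='r'](π[x](S)) → 1

== RESULT ==
x
r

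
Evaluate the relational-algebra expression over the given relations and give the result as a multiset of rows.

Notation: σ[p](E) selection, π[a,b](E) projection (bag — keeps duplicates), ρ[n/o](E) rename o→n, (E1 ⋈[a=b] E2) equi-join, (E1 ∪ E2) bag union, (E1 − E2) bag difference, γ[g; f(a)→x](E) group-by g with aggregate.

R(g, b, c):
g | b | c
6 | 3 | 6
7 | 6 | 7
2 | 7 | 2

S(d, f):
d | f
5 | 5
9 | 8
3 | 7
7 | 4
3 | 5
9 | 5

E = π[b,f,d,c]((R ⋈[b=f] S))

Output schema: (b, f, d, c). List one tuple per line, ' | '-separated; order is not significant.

Row counts bottom-up:
  R → 3
  S → 6
  (R ⋈[b=f] S) → 1
  π[b,f,d,c]((R ⋈[b=f] S)) → 1

== RESULT ==
b | f | d | c
7 | 7 | 3 | 2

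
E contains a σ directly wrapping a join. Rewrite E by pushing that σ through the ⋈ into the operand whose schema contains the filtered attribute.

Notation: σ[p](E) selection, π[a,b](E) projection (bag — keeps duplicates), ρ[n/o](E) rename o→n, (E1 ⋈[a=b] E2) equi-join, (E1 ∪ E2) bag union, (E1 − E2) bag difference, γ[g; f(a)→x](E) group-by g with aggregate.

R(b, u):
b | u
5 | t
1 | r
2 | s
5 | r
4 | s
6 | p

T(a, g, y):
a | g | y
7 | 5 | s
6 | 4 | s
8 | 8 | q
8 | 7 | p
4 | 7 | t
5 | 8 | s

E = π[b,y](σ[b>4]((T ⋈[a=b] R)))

σ filters on b, owned by the right side.
E' = π[b,y]((T ⋈[a=b] σ[b>4](R)))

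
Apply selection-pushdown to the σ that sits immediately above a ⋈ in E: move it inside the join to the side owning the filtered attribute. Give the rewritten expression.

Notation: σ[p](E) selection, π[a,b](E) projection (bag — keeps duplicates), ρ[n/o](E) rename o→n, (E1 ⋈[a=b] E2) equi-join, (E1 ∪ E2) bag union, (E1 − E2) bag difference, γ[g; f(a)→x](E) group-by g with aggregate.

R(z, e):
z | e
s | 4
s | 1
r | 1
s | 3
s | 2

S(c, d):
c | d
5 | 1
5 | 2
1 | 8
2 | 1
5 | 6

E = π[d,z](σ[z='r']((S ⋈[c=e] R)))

σ filters on z, owned by the right side.
E' = π[d,z]((S ⋈[c=e] σ[z='r'](R)))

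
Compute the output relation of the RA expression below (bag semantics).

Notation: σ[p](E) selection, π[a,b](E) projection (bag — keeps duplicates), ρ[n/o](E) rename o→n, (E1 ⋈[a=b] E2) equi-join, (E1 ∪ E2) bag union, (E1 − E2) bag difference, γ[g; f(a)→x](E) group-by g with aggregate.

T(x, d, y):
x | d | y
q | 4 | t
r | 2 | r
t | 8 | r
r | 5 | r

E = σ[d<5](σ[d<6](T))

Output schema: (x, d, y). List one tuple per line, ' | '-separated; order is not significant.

Per-node cardinality:
  T → 4
  σ[d<6](T) → 3
  σ[d<5](σ[d<6](T)) → 2

== RESULT ==
x | d | y
q | 4 | t
r | 2 | r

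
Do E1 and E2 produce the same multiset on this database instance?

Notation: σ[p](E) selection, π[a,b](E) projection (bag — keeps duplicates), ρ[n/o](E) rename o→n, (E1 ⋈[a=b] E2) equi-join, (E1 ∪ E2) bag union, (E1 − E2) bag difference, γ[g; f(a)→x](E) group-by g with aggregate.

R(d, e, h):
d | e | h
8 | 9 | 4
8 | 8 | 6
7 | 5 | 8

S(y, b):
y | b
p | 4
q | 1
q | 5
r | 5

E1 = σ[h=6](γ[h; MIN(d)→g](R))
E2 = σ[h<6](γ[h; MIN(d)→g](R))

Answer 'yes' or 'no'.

E1 per-node cardinality:
  R → 3
  γ[h; MIN(d)→g](R) → 3
  σ[h=6](γ[h; MIN(d)→g](R)) → 1
E2 per-node cardinality:
  R → 3
  γ[h; MIN(d)→g](R) → 3
  σ[h<6](γ[h; MIN(d)→g](R)) → 1

E1 result:
h | g
6 | 8
E2 result:
h | g
4 | 8
Witness: (6, 8) appears 1× in E1 but 0× in E2.

no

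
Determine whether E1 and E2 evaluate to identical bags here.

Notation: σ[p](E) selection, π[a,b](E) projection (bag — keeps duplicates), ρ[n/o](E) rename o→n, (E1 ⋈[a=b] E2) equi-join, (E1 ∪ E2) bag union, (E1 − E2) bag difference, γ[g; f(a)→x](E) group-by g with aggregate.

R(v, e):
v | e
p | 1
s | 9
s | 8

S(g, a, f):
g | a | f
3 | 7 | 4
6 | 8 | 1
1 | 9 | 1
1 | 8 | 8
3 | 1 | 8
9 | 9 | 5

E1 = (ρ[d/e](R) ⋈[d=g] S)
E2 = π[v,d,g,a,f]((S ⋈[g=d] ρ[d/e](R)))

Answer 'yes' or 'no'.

E1 stepwise |·|:
  R → 3
  ρ[d/e](R) → 3
  S → 6
  (ρ[d/e](R) ⋈[d=g] S) → 3
E2 stepwise |·|:
  S → 6
  R → 3
  ρ[d/e](R) → 3
  (S ⋈[g=d] ρ[d/e](R)) → 3
  π[v,d,g,a,f]((S ⋈[g=d] ρ[d/e](R))) → 3

E1 and E2 produce the same multiset:
v | d | g | a | f
p | 1 | 1 | 8 | 8
p | 1 | 1 | 9 | 1
s | 9 | 9 | 9 | 5

yes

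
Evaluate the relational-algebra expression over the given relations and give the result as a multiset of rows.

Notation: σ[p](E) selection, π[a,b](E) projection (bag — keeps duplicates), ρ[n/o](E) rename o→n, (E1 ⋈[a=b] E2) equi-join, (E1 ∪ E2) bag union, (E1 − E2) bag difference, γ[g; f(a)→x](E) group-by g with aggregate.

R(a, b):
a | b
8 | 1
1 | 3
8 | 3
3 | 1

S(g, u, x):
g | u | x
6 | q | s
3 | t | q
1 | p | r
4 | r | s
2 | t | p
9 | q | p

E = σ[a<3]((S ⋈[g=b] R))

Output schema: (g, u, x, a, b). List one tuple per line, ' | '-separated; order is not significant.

Row counts bottom-up:
  S → 6
  R → 4
  (S ⋈[g=b] R) → 4
  σ[a<3]((S ⋈[g=b] R)) → 1

== RESULT ==
g | u | x | a | b
3 | t | q | 1 | 3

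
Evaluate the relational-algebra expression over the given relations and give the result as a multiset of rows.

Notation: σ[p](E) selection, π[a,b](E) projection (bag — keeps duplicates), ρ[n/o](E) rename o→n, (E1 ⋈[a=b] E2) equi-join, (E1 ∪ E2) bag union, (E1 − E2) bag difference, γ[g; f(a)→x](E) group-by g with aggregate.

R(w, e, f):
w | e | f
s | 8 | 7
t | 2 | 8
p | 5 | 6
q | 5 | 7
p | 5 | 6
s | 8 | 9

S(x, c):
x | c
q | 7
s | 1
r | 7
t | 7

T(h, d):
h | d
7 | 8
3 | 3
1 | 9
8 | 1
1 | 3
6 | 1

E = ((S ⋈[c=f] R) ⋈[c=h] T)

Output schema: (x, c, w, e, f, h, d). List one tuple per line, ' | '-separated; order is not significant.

Stepwise |·|:
  S → 4
  R → 6
  (S ⋈[c=f] R) → 6
  T → 6
  ((S ⋈[c=f] R) ⋈[c=h] T) → 6

== RESULT ==
x | c | w | e | f | h | d
q | 7 | q | 5 | 7 | 7 | 8
q | 7 | s | 8 | 7 | 7 | 8
r | 7 | q | 5 | 7 | 7 | 8
r | 7 | s | 8 | 7 | 7 | 8
t | 7 | q | 5 | 7 | 7 | 8
t | 7 | s | 8 | 7 | 7 | 8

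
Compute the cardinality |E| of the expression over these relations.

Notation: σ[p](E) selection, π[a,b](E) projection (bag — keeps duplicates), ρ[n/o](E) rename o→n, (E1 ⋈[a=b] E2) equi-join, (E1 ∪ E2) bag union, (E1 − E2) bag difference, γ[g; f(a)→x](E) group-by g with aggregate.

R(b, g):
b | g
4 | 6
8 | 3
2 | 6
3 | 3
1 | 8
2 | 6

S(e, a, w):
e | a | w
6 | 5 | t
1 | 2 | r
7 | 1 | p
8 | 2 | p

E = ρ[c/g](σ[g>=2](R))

Subexpression sizes:
  R → 6
  σ[g>=2](R) → 6
  ρ[c/g](σ[g>=2](R)) → 6

|E| = 6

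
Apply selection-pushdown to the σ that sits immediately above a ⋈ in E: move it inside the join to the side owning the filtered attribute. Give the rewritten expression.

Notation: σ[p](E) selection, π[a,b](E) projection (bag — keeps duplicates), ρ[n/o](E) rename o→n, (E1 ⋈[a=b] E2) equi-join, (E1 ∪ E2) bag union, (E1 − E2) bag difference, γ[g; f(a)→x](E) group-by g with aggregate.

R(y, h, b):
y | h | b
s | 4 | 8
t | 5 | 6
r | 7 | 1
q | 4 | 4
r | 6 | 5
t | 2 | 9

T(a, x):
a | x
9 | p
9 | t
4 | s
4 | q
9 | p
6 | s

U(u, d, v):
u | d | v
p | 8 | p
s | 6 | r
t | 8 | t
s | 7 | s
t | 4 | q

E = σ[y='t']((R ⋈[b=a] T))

σ filters on y, owned by the left side.
E' = (σ[y='t'](R) ⋈[b=a] T)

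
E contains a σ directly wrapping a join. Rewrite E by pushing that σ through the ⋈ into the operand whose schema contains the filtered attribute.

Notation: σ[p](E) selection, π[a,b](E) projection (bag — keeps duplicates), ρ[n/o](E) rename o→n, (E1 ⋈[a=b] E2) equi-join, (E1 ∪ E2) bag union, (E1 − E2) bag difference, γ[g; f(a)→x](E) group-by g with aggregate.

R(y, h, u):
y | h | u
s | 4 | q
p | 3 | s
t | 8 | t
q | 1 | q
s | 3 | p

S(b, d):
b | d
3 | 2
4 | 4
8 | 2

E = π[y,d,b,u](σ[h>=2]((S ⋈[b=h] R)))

σ filters on h, owned by the right side.
E' = π[y,d,b,u]((S ⋈[b=h] σ[h>=2](R)))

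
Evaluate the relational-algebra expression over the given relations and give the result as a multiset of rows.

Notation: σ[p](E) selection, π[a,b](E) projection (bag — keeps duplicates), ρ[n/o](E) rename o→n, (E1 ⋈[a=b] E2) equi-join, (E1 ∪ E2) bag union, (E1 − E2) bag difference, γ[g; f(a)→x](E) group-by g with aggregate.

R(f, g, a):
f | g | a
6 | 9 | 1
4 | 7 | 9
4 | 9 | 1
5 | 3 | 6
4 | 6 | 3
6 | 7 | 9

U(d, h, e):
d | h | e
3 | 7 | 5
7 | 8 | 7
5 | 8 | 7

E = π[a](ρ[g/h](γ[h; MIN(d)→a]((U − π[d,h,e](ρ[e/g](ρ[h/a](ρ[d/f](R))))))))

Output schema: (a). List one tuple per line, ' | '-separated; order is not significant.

Stepwise |·|:
  U → 3
  R → 6
  ρ[d/f](R) → 6
  ρ[h/a](ρ[d/f](R)) → 6
  ρ[e/g](ρ[h/a](ρ[d/f](R))) → 6
  π[d,h,e](ρ[e/g](ρ[h/a](ρ[d/f](R)))) → 6
  (U − π[d,h,e](ρ[e/g](ρ[h/a](ρ[d/f](R))))) → 3
  γ[h; MIN(d)→a]((U − π[d,h,e](ρ[e/g](ρ[h/a](ρ[d/f](R)))))) → 2
  ρ[g/h](γ[h; MIN(d)→a]((U − π[d,h,e](ρ[e/g](ρ[h/a](ρ[d/f](R))))))) → 2
  π[a](ρ[g/h](γ[h; MIN(d)→a]((U − π[d,h,e](ρ[e/g](ρ[h/a](ρ[d/f](R)))))))) → 2

== RESULT ==
a
3
5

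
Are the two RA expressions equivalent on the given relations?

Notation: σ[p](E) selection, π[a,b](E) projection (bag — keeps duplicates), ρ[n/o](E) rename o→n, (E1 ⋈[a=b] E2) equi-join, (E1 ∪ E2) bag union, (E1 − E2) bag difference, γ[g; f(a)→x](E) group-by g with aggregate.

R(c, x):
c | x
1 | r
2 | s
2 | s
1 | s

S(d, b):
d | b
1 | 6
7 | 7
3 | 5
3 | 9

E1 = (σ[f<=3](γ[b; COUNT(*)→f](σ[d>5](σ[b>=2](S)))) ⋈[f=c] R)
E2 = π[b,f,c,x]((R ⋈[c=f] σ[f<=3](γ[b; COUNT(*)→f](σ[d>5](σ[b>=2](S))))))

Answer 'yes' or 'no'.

E1 stepwise |·|:
  S → 4
  σ[b>=2](S) → 4
  σ[d>5](σ[b>=2](S)) → 1
  γ[b; COUNT(*)→f](σ[d>5](σ[b>=2](S))) → 1
  σ[f<=3](γ[b; COUNT(*)→f](σ[d>5](σ[b>=2](S)))) → 1
  R → 4
  (σ[f<=3](γ[b; COUNT(*)→f](σ[d>5](σ[b>=2](S)))) ⋈[f=c] R) → 2
E2 stepwise |·|:
  R → 4
  S → 4
  σ[b>=2](S) → 4
  σ[d>5](σ[b>=2](S)) → 1
  γ[b; COUNT(*)→f](σ[d>5](σ[b>=2](S))) → 1
  σ[f<=3](γ[b; COUNT(*)→f](σ[d>5](σ[b>=2](S)))) → 1
  (R ⋈[c=f] σ[f<=3](γ[b; COUNT(*)→f](σ[d>5](σ[b>=2](S))))) → 2
  π[b,f,c,x]((R ⋈[c=f] σ[f<=3](γ[b; COUNT(*)→f](σ[d>5](σ[b>=2](S)))))) → 2

E1 and E2 produce the same multiset:
b | f | c | x
7 | 1 | 1 | r
7 | 1 | 1 | s

yes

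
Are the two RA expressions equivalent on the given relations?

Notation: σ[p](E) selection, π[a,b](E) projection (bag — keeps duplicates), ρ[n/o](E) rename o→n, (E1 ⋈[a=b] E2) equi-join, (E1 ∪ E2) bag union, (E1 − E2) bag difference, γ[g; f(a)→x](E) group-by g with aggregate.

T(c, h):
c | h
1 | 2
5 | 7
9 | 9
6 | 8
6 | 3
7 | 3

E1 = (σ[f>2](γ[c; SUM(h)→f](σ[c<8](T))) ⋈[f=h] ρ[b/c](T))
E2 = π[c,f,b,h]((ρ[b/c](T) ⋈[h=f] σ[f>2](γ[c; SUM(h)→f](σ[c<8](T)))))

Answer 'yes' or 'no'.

E1 stepwise |·|:
  T → 6
  σ[c<8](T) → 5
  γ[c; SUM(h)→f](σ[c<8](T)) → 4
  σ[f>2](γ[c; SUM(h)→f](σ[c<8](T))) → 3
  T → 6
  ρ[b/c](T) → 6
  (σ[f>2](γ[c; SUM(h)→f](σ[c<8](T))) ⋈[f=h] ρ[b/c](T)) → 3
E2 stepwise |·|:
  T → 6
  ρ[b/c](T) → 6
  T → 6
  σ[c<8](T) → 5
  γ[c; SUM(h)→f](σ[c<8](T)) → 4
  σ[f>2](γ[c; SUM(h)→f](σ[c<8](T))) → 3
  (ρ[b/c](T) ⋈[h=f] σ[f>2](γ[c; SUM(h)→f](σ[c<8](T)))) → 3
  π[c,f,b,h]((ρ[b/c](T) ⋈[h=f] σ[f>2](γ[c; SUM(h)→f](σ[c<8](T))))) → 3

E1 and E2 produce the same multiset:
c | f | b | h
5 | 7 | 5 | 7
7 | 3 | 6 | 3
7 | 3 | 7 | 3

yes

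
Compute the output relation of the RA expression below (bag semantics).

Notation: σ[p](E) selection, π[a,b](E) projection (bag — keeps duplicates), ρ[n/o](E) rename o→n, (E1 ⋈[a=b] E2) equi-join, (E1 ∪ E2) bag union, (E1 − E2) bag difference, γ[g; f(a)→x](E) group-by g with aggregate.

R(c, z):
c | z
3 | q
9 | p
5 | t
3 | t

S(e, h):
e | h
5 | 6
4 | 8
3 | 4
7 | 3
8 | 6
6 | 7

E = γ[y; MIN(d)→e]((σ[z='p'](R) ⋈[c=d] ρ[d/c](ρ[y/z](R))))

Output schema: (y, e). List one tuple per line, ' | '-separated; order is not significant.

Stepwise |·|:
  R → 4
  σ[z='p'](R) → 1
  R → 4
  ρ[y/z](R) → 4
  ρ[d/c](ρ[y/z](R)) → 4
  (σ[z='p'](R) ⋈[c=d] ρ[d/c](ρ[y/z](R))) → 1
  γ[y; MIN(d)→e]((σ[z='p'](R) ⋈[c=d] ρ[d/c](ρ[y/z](R)))) → 1

== RESULT ==
y | e
p | 9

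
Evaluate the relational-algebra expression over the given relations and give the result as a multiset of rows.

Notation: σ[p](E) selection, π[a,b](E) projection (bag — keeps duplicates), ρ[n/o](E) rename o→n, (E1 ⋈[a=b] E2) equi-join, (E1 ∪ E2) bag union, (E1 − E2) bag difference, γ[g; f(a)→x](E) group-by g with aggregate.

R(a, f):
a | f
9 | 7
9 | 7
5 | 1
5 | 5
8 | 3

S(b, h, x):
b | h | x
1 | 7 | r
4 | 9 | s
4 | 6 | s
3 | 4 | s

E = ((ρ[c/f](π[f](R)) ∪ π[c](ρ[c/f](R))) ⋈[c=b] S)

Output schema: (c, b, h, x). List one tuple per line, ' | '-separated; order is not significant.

Subexpression sizes:
  R → 5
  π[f](R) → 5
  ρ[c/f](π[f](R)) → 5
  R → 5
  ρ[c/f](R) → 5
  π[c](ρ[c/f](R)) → 5
  (ρ[c/f](π[f](R)) ∪ π[c](ρ[c/f](R))) → 10
  S → 4
  ((ρ[c/f](π[f](R)) ∪ π[c](ρ[c/f](R))) ⋈[c=b] S) → 4

== RESULT ==
c | b | h | x
1 | 1 | 7 | r
1 | 1 | 7 | r
3 | 3 | 4 | s
3 | 3 | 4 | s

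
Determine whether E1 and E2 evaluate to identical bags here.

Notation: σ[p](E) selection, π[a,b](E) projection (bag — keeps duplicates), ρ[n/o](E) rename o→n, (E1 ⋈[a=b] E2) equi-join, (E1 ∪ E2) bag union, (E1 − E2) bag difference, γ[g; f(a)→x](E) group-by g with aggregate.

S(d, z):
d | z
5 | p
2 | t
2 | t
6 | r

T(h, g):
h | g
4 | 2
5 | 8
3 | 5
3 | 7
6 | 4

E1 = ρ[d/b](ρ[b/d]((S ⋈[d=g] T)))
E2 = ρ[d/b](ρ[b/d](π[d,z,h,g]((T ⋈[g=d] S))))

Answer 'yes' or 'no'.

E1 per-node cardinality:
  S → 4
  T → 5
  (S ⋈[d=g] T) → 3
  ρ[b/d]((S ⋈[d=g] T)) → 3
  ρ[d/b](ρ[b/d]((S ⋈[d=g] T))) → 3
E2 per-node cardinality:
  T → 5
  S → 4
  (T ⋈[g=d] S) → 3
  π[d,z,h,g]((T ⋈[g=d] S)) → 3
  ρ[b/d](π[d,z,h,g]((T ⋈[g=d] S))) → 3
  ρ[d/b](ρ[b/d](π[d,z,h,g]((T ⋈[g=d] S)))) → 3

E1 and E2 produce the same multiset:
d | z | h | g
2 | t | 4 | 2
2 | t | 4 | 2
5 | p | 3 | 5

yes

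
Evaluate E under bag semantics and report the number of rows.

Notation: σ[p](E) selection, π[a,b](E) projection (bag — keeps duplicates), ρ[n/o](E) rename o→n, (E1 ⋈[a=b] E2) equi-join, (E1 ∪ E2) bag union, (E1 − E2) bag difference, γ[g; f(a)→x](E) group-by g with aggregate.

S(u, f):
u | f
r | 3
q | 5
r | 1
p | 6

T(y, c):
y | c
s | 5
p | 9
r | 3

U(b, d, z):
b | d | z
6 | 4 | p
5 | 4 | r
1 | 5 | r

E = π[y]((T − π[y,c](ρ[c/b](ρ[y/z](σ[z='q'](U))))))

Subexpression sizes:
  T → 3
  U → 3
  σ[z='q'](U) → 0
  ρ[y/z](σ[z='q'](U)) → 0
  ρ[c/b](ρ[y/z](σ[z='q'](U))) → 0
  π[y,c](ρ[c/b](ρ[y/z](σ[z='q'](U)))) → 0
  (T − π[y,c](ρ[c/b](ρ[y/z](σ[z='q'](U))))) → 3
  π[y]((T − π[y,c](ρ[c/b](ρ[y/z](σ[z='q'](U)))))) → 3

|E| = 3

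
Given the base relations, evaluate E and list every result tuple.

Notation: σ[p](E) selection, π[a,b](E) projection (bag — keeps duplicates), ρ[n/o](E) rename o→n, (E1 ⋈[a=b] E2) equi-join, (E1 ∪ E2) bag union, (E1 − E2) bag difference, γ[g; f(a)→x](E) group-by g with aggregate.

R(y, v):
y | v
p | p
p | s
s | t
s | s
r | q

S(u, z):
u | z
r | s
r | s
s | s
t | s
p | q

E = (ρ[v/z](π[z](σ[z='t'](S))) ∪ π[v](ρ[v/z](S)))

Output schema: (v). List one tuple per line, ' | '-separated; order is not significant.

Stepwise |·|:
  S → 5
  σ[z='t'](S) → 0
  π[z](σ[z='t'](S)) → 0
  ρ[v/z](π[z](σ[z='t'](S))) → 0
  S → 5
  ρ[v/z](S) → 5
  π[v](ρ[v/z](S)) → 5
  (ρ[v/z](π[z](σ[z='t'](S))) ∪ π[v](ρ[v/z](S))) → 5

== RESULT ==
v
q
s
s
s
s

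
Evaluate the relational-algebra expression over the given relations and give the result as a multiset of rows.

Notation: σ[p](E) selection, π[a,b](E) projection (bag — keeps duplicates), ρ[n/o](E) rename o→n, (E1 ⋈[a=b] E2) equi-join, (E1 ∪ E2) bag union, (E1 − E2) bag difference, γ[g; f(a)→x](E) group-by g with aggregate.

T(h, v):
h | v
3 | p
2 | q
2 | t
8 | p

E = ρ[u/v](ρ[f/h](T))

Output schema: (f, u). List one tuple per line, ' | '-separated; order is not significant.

Row counts bottom-up:
  T → 4
  ρ[f/h](T) → 4
  ρ[u/v](ρ[f/h](T)) → 4

== RESULT ==
f | u
2 | q
2 | t
3 | p
8 | p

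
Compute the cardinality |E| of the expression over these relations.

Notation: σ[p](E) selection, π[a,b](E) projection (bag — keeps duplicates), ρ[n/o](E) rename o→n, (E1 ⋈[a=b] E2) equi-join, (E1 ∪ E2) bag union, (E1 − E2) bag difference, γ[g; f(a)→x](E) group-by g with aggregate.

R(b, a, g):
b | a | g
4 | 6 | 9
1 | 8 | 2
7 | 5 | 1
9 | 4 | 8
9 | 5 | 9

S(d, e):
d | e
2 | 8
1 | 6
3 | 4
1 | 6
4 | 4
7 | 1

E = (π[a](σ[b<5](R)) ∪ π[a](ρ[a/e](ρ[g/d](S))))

Stepwise |·|:
  R → 5
  σ[b<5](R) → 2
  π[a](σ[b<5](R)) → 2
  S → 6
  ρ[g/d](S) → 6
  ρ[a/e](ρ[g/d](S)) → 6
  π[a](ρ[a/e](ρ[g/d](S))) → 6
  (π[a](σ[b<5](R)) ∪ π[a](ρ[a/e](ρ[g/d](S)))) → 8

|E| = 8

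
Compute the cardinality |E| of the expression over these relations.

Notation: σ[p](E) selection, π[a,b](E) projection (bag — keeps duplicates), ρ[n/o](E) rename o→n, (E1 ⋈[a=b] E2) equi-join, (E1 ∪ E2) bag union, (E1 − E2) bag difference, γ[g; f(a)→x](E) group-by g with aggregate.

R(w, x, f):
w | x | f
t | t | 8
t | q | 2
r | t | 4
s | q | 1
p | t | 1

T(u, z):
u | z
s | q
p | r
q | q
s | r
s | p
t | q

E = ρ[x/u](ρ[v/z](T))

Stepwise |·|:
  T → 6
  ρ[v/z](T) → 6
  ρ[x/u](ρ[v/z](T)) → 6

|E| = 6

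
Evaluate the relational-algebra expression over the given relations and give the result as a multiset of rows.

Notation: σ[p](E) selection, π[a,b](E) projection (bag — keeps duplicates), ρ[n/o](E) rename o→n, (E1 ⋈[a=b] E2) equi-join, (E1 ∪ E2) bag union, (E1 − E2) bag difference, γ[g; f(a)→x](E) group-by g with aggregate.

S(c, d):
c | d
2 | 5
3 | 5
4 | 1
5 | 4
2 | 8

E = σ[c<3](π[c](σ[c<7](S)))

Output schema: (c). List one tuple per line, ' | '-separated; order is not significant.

Subexpression sizes:
  S → 5
  σ[c<7](S) → 5
  π[c](σ[c<7](S)) → 5
  σ[c<3](π[c](σ[c<7](S))) → 2

== RESULT ==
c
2
2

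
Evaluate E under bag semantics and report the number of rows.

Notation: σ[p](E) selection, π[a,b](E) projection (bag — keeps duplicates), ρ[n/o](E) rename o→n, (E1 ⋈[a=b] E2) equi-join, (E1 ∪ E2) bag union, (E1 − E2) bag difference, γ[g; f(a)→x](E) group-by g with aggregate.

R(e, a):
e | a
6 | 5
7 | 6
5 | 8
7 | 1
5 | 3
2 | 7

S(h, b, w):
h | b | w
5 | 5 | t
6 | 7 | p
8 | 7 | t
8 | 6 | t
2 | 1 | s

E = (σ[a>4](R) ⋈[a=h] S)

Row counts bottom-up:
  R → 6
  σ[a>4](R) → 4
  S → 5
  (σ[a>4](R) ⋈[a=h] S) → 4

|E| = 4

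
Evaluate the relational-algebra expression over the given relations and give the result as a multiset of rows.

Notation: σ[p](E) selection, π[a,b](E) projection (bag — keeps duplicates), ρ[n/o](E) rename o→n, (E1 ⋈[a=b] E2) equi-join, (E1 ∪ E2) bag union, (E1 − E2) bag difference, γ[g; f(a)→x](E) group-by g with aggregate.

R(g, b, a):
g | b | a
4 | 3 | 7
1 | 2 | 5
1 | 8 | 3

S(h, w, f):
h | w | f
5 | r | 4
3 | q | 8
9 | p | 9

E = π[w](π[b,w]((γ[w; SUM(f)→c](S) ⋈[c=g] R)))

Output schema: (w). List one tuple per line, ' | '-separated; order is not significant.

Subexpression sizes:
  S → 3
  γ[w; SUM(f)→c](S) → 3
  R → 3
  (γ[w; SUM(f)→c](S) ⋈[c=g] R) → 1
  π[b,w]((γ[w; SUM(f)→c](S) ⋈[c=g] R)) → 1
  π[w](π[b,w]((γ[w; SUM(f)→c](S) ⋈[c=g] R))) → 1

== RESULT ==
w
r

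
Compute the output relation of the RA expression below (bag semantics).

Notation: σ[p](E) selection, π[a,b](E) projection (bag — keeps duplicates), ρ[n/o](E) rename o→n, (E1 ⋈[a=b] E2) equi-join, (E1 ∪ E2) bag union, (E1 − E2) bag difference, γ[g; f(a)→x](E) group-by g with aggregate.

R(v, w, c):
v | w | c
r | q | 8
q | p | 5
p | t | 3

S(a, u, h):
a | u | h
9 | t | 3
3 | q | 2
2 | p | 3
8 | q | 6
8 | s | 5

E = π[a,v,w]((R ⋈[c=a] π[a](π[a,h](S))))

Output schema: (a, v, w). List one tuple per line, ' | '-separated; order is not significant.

Row counts bottom-up:
  R → 3
  S → 5
  π[a,h](S) → 5
  π[a](π[a,h](S)) → 5
  (R ⋈[c=a] π[a](π[a,h](S))) → 3
  π[a,v,w]((R ⋈[c=a] π[a](π[a,h](S)))) → 3

== RESULT ==
a | v | w
3 | p | t
8 | r | q
8 | r | q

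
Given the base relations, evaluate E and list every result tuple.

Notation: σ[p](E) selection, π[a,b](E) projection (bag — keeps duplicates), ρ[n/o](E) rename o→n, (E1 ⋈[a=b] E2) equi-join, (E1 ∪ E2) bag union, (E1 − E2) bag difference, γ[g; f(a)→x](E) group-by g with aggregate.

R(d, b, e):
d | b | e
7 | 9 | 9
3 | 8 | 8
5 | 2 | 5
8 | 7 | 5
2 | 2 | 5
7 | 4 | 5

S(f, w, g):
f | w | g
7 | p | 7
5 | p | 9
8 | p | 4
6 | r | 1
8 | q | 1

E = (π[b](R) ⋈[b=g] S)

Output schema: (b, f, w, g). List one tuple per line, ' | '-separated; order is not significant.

Subexpression sizes:
  R → 6
  π[b](R) → 6
  S → 5
  (π[b](R) ⋈[b=g] S) → 3

== RESULT ==
b | f | w | g
4 | 8 | p | 4
7 | 7 | p | 7
9 | 5 | p | 9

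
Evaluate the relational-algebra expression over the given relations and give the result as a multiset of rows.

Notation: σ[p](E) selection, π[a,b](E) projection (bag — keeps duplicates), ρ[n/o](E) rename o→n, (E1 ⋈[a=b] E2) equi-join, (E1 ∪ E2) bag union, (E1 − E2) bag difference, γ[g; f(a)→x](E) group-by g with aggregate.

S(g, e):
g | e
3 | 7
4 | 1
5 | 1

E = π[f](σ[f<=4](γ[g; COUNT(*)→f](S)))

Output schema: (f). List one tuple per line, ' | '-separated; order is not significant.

Stepwise |·|:
  S → 3
  γ[g; COUNT(*)→f](S) → 3
  σ[f<=4](γ[g; COUNT(*)→f](S)) → 3
  π[f](σ[f<=4](γ[g; COUNT(*)→f](S))) → 3

== RESULT ==
f
1
1
1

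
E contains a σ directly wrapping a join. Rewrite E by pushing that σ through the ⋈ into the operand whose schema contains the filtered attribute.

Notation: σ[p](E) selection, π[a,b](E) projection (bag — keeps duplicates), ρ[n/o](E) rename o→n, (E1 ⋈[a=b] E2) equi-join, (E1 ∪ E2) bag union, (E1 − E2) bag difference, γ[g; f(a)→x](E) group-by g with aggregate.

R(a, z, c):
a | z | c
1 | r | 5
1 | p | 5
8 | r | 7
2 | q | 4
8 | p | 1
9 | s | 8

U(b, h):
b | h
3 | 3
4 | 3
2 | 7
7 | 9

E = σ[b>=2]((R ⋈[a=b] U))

σ filters on b, owned by the right side.
E' = (R ⋈[a=b] σ[b>=2](U))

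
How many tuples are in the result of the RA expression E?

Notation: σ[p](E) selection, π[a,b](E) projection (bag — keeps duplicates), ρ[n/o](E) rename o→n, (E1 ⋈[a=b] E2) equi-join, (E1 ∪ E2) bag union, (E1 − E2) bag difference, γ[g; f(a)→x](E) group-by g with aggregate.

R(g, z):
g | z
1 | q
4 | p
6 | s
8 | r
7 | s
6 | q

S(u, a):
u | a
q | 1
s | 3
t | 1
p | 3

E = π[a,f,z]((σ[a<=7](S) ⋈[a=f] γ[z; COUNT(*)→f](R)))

Stepwise |·|:
  S → 4
  σ[a<=7](S) → 4
  R → 6
  γ[z; COUNT(*)→f](R) → 4
  (σ[a<=7](S) ⋈[a=f] γ[z; COUNT(*)→f](R)) → 4
  π[a,f,z]((σ[a<=7](S) ⋈[a=f] γ[z; COUNT(*)→f](R))) → 4

|E| = 4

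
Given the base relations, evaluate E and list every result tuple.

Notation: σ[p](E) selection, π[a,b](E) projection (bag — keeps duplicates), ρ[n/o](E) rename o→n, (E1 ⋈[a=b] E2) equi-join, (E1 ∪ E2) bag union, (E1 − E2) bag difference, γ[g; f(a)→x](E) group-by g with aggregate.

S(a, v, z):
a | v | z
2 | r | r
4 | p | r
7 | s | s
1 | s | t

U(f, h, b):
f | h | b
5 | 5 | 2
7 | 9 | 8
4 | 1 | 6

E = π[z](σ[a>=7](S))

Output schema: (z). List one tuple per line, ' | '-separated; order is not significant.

Subexpression sizes:
  S → 4
  σ[a>=7](S) → 1
  π[z](σ[a>=7](S)) → 1

== RESULT ==
z
s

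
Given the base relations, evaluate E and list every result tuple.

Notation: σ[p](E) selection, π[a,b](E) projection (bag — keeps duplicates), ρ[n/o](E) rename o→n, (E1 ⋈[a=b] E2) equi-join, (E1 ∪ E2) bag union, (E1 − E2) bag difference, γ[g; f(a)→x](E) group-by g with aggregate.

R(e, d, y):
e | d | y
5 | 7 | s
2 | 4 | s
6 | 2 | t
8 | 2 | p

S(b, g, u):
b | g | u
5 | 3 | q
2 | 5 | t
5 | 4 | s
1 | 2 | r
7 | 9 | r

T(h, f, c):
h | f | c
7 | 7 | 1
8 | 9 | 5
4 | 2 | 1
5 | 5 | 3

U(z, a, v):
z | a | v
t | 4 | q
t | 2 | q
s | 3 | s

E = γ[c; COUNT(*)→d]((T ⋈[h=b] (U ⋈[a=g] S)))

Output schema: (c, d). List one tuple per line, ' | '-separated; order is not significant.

Subexpression sizes:
  T → 4
  U → 3
  S → 5
  (U ⋈[a=g] S) → 3
  (T ⋈[h=b] (U ⋈[a=g] S)) → 2
  γ[c; COUNT(*)→d]((T ⋈[h=b] (U ⋈[a=g] S))) → 1

== RESULT ==
c | d
3 | 2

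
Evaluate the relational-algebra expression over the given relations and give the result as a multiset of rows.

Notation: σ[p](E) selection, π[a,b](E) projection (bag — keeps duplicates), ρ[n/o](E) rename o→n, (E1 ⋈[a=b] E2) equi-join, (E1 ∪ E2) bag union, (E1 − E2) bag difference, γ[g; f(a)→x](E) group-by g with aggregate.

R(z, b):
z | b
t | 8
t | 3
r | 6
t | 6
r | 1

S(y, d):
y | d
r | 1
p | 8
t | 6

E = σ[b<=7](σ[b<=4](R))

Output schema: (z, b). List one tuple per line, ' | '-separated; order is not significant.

Per-node cardinality:
  R → 5
  σ[b<=4](R) → 2
  σ[b<=7](σ[b<=4](R)) → 2

== RESULT ==
z | b
r | 1
t | 3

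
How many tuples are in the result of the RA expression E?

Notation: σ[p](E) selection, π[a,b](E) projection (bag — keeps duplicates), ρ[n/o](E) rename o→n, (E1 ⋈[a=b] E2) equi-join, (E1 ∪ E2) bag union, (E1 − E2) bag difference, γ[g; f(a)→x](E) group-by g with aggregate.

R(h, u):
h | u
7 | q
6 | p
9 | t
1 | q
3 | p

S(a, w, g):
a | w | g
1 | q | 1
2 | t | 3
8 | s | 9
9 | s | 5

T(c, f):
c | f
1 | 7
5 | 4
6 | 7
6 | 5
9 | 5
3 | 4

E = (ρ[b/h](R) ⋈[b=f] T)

Subexpression sizes:
  R → 5
  ρ[b/h](R) → 5
  T → 6
  (ρ[b/h](R) ⋈[b=f] T) → 2

|E| = 2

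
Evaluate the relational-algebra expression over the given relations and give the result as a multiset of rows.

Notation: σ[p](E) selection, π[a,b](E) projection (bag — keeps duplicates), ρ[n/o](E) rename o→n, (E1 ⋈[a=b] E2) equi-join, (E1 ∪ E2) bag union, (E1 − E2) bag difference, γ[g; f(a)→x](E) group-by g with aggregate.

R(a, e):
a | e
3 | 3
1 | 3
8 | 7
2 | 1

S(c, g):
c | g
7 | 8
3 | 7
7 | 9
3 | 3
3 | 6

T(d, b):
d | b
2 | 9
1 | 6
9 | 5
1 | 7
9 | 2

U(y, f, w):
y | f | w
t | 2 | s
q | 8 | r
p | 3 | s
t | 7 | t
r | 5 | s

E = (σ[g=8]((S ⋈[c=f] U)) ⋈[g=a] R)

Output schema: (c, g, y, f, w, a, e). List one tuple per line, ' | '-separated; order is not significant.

Stepwise |·|:
  S → 5
  U → 5
  (S ⋈[c=f] U) → 5
  σ[g=8]((S ⋈[c=f] U)) → 1
  R → 4
  (σ[g=8]((S ⋈[c=f] U)) ⋈[g=a] R) → 1

== RESULT ==
c | g | y | f | w | a | e
7 | 8 | t | 7 | t | 8 | 7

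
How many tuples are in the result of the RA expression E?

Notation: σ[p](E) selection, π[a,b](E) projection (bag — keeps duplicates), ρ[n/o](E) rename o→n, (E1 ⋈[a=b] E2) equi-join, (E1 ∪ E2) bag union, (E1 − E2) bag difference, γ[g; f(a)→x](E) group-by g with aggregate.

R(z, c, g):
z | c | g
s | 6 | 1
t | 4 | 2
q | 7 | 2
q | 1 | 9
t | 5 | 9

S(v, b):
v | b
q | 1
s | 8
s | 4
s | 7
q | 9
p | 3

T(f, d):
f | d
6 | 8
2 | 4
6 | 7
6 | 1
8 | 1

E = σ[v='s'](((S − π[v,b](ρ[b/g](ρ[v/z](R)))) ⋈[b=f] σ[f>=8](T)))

Row counts bottom-up:
  S → 6
  R → 5
  ρ[v/z](R) → 5
  ρ[b/g](ρ[v/z](R)) → 5
  π[v,b](ρ[b/g](ρ[v/z](R))) → 5
  (S − π[v,b](ρ[b/g](ρ[v/z](R)))) → 5
  T → 5
  σ[f>=8](T) → 1
  ((S − π[v,b](ρ[b/g](ρ[v/z](R)))) ⋈[b=f] σ[f>=8](T)) → 1
  σ[v='s'](((S − π[v,b](ρ[b/g](ρ[v/z](R)))) ⋈[b=f] σ[f>=8](T))) → 1

|E| = 1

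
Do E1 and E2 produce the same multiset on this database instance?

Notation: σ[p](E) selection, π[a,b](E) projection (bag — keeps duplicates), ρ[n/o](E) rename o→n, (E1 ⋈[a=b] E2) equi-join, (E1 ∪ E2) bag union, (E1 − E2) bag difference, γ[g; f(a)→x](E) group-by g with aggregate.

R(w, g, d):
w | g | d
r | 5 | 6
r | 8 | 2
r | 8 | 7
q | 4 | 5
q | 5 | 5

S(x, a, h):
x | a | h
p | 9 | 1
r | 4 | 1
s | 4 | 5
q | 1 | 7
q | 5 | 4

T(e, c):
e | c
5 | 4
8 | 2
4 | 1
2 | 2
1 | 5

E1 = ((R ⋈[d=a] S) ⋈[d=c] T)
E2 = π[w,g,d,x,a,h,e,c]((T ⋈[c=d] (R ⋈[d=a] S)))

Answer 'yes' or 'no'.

E1 row counts bottom-up:
  R → 5
  S → 5
  (R ⋈[d=a] S) → 2
  T → 5
  ((R ⋈[d=a] S) ⋈[d=c] T) → 2
E2 row counts bottom-up:
  T → 5
  R → 5
  S → 5
  (R ⋈[d=a] S) → 2
  (T ⋈[c=d] (R ⋈[d=a] S)) → 2
  π[w,g,d,x,a,h,e,c]((T ⋈[c=d] (R ⋈[d=a] S))) → 2

E1 and E2 produce the same multiset:
w | g | d | x | a | h | e | c
q | 4 | 5 | q | 5 | 4 | 1 | 5
q | 5 | 5 | q | 5 | 4 | 1 | 5

yes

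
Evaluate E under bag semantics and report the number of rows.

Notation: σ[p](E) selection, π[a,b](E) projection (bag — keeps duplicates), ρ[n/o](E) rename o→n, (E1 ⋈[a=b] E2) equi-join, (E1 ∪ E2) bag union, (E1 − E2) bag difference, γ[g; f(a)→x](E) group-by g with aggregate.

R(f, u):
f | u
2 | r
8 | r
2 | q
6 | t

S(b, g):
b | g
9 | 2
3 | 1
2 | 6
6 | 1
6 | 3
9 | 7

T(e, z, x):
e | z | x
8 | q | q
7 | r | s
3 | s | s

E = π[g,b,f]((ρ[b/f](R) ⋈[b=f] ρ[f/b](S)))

Per-node cardinality:
  R → 4
  ρ[b/f](R) → 4
  S → 6
  ρ[f/b](S) → 6
  (ρ[b/f](R) ⋈[b=f] ρ[f/b](S)) → 4
  π[g,b,f]((ρ[b/f](R) ⋈[b=f] ρ[f/b](S))) → 4

|E| = 4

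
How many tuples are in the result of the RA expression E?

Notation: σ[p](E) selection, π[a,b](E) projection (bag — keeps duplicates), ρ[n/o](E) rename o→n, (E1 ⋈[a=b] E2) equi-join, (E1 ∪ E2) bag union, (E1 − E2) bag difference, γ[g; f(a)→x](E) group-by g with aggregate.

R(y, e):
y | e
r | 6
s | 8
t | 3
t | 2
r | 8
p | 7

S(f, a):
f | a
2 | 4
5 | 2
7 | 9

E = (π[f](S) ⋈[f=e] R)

Stepwise |·|:
  S → 3
  π[f](S) → 3
  R → 6
  (π[f](S) ⋈[f=e] R) → 2

|E| = 2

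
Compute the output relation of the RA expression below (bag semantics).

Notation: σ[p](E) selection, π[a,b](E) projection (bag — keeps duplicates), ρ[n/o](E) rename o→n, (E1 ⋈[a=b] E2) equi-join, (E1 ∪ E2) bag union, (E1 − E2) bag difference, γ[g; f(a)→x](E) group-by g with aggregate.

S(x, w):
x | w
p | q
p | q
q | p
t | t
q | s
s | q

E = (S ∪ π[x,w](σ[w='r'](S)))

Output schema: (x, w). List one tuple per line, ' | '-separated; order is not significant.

Per-node cardinality:
  S → 6
  S → 6
  σ[w='r'](S) → 0
  π[x,w](σ[w='r'](S)) → 0
  (S ∪ π[x,w](σ[w='r'](S))) → 6

== RESULT ==
x | w
p | q
p | q
q | p
q | s
s | q
t | t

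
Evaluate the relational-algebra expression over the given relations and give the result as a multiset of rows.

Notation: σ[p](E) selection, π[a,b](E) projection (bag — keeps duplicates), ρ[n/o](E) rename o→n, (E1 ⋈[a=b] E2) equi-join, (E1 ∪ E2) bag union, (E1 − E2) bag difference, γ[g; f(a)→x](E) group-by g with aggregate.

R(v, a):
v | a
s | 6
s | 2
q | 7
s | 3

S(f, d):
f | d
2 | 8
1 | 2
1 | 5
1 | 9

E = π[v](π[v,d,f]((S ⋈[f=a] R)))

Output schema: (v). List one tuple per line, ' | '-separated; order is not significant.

Stepwise |·|:
  S → 4
  R → 4
  (S ⋈[f=a] R) → 1
  π[v,d,f]((S ⋈[f=a] R)) → 1
  π[v](π[v,d,f]((S ⋈[f=a] R))) → 1

== RESULT ==
v
s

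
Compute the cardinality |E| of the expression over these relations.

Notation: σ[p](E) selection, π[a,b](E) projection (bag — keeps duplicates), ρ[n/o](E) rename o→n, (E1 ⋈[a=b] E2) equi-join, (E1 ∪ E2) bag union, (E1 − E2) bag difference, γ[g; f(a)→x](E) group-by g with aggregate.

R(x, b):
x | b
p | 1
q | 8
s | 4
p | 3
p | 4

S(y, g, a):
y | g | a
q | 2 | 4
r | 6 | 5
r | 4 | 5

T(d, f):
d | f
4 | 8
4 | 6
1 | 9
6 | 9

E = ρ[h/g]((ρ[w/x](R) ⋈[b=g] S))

Row counts bottom-up:
  R → 5
  ρ[w/x](R) → 5
  S → 3
  (ρ[w/x](R) ⋈[b=g] S) → 2
  ρ[h/g]((ρ[w/x](R) ⋈[b=g] S)) → 2

|E| = 2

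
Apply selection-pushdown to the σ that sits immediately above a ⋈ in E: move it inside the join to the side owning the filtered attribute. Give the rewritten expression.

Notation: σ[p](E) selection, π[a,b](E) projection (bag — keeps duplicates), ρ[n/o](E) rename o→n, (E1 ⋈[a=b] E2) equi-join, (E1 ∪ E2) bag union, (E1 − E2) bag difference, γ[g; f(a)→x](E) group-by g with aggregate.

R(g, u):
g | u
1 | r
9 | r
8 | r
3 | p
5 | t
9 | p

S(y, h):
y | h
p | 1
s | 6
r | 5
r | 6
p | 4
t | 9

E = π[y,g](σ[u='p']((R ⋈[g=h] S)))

σ filters on u, owned by the left side.
E' = π[y,g]((σ[u='p'](R) ⋈[g=h] S))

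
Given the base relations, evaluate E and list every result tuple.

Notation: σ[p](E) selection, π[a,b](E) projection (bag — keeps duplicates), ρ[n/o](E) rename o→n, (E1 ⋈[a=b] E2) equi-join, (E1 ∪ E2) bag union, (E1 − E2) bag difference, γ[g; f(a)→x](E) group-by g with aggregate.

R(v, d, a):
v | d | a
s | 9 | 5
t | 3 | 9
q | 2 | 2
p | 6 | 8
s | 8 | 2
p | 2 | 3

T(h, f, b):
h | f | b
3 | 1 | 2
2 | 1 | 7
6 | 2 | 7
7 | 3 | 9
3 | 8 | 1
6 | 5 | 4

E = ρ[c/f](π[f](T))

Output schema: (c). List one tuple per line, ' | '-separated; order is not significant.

Stepwise |·|:
  T → 6
  π[f](T) → 6
  ρ[c/f](π[f](T)) → 6

== RESULT ==
c
1
1
2
3
5
8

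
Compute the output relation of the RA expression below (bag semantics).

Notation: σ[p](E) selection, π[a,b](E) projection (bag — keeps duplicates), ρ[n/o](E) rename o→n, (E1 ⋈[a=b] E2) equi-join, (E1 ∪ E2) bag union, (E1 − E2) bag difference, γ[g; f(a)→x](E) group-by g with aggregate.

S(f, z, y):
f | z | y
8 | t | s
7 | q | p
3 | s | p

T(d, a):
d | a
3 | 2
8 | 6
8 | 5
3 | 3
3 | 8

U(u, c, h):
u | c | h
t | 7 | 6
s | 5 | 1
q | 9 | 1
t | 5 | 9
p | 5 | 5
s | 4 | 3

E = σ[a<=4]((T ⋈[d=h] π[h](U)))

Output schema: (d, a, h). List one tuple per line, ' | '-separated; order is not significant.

Row counts bottom-up:
  T → 5
  U → 6
  π[h](U) → 6
  (T ⋈[d=h] π[h](U)) → 3
  σ[a<=4]((T ⋈[d=h] π[h](U))) → 2

== RESULT ==
d | a | h
3 | 2 | 3
3 | 3 | 3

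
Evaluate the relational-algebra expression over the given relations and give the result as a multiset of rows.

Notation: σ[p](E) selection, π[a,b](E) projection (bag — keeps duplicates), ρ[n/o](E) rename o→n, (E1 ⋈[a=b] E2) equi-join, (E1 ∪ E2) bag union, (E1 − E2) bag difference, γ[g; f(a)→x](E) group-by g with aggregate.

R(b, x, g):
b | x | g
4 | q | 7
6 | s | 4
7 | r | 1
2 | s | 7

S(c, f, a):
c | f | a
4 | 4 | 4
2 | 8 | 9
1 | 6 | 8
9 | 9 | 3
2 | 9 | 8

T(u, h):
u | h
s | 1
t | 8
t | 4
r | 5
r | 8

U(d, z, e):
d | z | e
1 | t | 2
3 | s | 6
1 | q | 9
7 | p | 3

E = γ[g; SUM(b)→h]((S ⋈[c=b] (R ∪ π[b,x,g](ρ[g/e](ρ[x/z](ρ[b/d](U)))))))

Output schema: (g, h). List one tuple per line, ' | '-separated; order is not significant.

Row counts bottom-up:
  S → 5
  R → 4
  U → 4
  ρ[b/d](U) → 4
  ρ[x/z](ρ[b/d](U)) → 4
  ρ[g/e](ρ[x/z](ρ[b/d](U))) → 4
  π[b,x,g](ρ[g/e](ρ[x/z](ρ[b/d](U)))) → 4
  (R ∪ π[b,x,g](ρ[g/e](ρ[x/z](ρ[b/d](U))))) → 8
  (S ⋈[c=b] (R ∪ π[b,x,g](ρ[g/e](ρ[x/z](ρ[b/d](U)))))) → 5
  γ[g; SUM(b)→h]((S ⋈[c=b] (R ∪ π[b,x,g](ρ[g/e](ρ[x/z](ρ[b/d](U))))))) → 3

== RESULT ==
g | h
2 | 1
7 | 8
9 | 1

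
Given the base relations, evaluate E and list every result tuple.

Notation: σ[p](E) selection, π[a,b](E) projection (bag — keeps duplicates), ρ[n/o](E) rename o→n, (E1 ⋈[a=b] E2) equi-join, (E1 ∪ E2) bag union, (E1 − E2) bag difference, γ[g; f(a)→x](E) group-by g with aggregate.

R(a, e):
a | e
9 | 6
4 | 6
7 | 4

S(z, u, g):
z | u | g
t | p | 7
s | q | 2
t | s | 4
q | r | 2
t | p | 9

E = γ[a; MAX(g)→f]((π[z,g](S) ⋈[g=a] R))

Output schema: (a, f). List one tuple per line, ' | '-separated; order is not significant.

Stepwise |·|:
  S → 5
  π[z,g](S) → 5
  R → 3
  (π[z,g](S) ⋈[g=a] R) → 3
  γ[a; MAX(g)→f]((π[z,g](S) ⋈[g=a] R)) → 3

== RESULT ==
a | f
4 | 4
7 | 7
9 | 9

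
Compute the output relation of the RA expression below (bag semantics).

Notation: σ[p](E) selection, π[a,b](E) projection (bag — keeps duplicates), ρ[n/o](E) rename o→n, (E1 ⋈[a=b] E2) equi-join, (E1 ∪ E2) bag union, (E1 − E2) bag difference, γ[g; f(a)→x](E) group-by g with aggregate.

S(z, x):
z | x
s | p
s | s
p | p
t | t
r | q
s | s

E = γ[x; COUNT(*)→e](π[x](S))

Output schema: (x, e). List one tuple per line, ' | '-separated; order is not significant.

Per-node cardinality:
  S → 6
  π[x](S) → 6
  γ[x; COUNT(*)→e](π[x](S)) → 4

== RESULT ==
x | e
p | 2
q | 1
s | 2
t | 1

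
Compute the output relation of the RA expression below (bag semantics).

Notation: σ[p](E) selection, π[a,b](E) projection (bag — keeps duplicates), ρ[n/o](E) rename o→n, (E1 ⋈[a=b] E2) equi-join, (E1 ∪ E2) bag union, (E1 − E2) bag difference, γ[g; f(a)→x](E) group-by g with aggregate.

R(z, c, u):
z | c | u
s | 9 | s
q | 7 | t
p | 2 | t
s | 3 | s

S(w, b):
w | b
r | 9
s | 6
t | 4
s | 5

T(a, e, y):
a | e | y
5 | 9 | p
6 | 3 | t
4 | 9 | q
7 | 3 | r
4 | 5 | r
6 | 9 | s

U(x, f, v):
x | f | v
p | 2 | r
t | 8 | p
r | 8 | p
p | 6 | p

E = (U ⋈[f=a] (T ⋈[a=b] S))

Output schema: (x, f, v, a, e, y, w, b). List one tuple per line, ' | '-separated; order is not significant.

Subexpression sizes:
  U → 4
  T → 6
  S → 4
  (T ⋈[a=b] S) → 5
  (U ⋈[f=a] (T ⋈[a=b] S)) → 2

== RESULT ==
x | f | v | a | e | y | w | b
p | 6 | p | 6 | 3 | t | s | 6
p | 6 | p | 6 | 9 | s | s | 6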